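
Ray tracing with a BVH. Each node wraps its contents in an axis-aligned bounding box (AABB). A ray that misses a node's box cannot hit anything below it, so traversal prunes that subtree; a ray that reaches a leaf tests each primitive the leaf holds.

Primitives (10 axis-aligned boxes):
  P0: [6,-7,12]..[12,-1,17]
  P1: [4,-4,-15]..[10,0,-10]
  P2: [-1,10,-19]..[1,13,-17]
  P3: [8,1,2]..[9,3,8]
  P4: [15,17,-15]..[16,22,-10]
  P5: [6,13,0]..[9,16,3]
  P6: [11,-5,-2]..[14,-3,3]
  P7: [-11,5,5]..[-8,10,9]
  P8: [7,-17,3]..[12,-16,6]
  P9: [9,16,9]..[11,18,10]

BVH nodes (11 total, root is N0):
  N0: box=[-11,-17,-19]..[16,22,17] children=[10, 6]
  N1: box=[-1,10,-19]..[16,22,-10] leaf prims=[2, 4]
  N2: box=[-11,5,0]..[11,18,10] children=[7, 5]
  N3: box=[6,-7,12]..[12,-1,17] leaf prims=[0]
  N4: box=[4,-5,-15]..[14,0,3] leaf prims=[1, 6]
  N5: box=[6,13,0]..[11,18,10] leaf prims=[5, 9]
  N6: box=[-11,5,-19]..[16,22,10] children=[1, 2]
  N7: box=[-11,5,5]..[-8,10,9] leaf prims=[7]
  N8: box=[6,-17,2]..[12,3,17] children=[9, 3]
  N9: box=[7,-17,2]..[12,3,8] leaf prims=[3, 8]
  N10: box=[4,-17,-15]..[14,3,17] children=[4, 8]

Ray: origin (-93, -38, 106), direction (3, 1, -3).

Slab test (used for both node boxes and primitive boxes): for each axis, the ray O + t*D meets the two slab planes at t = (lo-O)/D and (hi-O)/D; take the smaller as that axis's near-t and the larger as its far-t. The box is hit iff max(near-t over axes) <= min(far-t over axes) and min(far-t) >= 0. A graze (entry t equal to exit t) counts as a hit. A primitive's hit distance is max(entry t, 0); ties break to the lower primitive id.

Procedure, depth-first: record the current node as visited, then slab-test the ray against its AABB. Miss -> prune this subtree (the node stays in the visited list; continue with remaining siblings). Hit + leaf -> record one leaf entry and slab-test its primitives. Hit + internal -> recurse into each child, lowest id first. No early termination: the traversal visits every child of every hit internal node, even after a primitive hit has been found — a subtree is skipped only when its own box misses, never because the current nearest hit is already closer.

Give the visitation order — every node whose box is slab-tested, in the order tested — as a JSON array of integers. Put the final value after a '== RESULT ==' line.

Walk:
N0 x:[82/3,109/3] y:[21,60] z:[89/3,125/3] -> hit [89/3,109/3], descend [6, 10]
  N6 x:[82/3,109/3] y:[43,60] z:[32,125/3] -> miss, prune
  N10 x:[97/3,107/3] y:[21,41] z:[89/3,121/3] -> hit [97/3,107/3], descend [4, 8]
    N4 x:[97/3,107/3] y:[33,38] z:[103/3,121/3] -> hit [103/3,107/3] leaf, test {P1(miss), P6@t=104/3}
    N8 x:[33,35] y:[21,41] z:[89/3,104/3] -> hit [33,104/3], descend [3, 9]
      N3 x:[33,35] y:[31,37] z:[89/3,94/3] -> miss, prune
      N9 x:[100/3,35] y:[21,41] z:[98/3,104/3] -> hit [100/3,104/3] leaf, test {P3(miss), P8(miss)}

Summary -> nodes [0, 6, 10, 4, 8, 3, 9]; box-tests=7; leaf-entries=2; first=P6

== RESULT ==
[0, 6, 10, 4, 8, 3, 9]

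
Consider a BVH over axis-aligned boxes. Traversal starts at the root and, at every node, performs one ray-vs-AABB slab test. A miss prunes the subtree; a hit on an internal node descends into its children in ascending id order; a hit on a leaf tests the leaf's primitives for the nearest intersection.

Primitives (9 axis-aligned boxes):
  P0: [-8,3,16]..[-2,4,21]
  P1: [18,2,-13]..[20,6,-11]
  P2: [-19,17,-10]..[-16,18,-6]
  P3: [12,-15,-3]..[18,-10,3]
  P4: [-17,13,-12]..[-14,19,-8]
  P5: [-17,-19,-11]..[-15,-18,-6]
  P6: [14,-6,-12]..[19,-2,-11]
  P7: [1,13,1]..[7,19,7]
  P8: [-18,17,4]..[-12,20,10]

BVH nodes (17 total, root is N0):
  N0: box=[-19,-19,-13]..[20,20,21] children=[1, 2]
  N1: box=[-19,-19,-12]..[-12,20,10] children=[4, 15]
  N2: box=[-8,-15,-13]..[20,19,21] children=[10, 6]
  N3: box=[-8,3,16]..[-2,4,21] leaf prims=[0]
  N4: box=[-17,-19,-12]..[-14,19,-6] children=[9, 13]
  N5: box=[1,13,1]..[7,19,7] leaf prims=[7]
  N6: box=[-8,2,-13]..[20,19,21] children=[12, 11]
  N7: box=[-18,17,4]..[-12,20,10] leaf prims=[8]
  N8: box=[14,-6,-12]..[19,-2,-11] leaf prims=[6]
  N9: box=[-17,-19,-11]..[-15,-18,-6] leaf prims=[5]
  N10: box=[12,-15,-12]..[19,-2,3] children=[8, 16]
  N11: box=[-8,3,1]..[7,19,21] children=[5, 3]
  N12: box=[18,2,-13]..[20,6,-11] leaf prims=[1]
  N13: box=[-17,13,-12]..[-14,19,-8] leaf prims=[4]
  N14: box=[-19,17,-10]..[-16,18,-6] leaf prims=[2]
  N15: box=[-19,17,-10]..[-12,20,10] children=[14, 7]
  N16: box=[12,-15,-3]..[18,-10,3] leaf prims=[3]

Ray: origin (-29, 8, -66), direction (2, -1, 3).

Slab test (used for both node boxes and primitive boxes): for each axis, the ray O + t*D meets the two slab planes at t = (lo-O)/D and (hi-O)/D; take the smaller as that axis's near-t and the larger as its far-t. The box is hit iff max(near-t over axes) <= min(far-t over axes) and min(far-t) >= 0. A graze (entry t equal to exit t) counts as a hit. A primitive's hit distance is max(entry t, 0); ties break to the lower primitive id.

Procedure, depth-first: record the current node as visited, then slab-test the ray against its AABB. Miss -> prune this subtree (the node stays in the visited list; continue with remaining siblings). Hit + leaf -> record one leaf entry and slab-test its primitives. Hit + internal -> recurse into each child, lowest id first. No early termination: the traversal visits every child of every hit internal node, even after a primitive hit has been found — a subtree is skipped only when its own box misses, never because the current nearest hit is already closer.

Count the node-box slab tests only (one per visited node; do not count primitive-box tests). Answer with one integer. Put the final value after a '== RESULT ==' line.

Walk:
N0 x:[5,49/2] y:[-12,27] z:[53/3,29] -> hit [53/3,49/2], descend [1, 2]
  N1 x:[5,17/2] y:[-12,27] z:[18,76/3] -> miss, prune
  N2 x:[21/2,49/2] y:[-11,23] z:[53/3,29] -> hit [53/3,23], descend [6, 10]
    N6 x:[21/2,49/2] y:[-11,6] z:[53/3,29] -> miss, prune
    N10 x:[41/2,24] y:[10,23] z:[18,23] -> hit [41/2,23], descend [8, 16]
      N8 x:[43/2,24] y:[10,14] z:[18,55/3] -> miss, prune
      N16 x:[41/2,47/2] y:[18,23] z:[21,23] -> hit [21,23] leaf, test {P3@t=21}

Visited [0, 1, 2, 6, 10, 8, 16]. Tests: 7 box, 1 leaf. Nearest: P3.

== RESULT ==
7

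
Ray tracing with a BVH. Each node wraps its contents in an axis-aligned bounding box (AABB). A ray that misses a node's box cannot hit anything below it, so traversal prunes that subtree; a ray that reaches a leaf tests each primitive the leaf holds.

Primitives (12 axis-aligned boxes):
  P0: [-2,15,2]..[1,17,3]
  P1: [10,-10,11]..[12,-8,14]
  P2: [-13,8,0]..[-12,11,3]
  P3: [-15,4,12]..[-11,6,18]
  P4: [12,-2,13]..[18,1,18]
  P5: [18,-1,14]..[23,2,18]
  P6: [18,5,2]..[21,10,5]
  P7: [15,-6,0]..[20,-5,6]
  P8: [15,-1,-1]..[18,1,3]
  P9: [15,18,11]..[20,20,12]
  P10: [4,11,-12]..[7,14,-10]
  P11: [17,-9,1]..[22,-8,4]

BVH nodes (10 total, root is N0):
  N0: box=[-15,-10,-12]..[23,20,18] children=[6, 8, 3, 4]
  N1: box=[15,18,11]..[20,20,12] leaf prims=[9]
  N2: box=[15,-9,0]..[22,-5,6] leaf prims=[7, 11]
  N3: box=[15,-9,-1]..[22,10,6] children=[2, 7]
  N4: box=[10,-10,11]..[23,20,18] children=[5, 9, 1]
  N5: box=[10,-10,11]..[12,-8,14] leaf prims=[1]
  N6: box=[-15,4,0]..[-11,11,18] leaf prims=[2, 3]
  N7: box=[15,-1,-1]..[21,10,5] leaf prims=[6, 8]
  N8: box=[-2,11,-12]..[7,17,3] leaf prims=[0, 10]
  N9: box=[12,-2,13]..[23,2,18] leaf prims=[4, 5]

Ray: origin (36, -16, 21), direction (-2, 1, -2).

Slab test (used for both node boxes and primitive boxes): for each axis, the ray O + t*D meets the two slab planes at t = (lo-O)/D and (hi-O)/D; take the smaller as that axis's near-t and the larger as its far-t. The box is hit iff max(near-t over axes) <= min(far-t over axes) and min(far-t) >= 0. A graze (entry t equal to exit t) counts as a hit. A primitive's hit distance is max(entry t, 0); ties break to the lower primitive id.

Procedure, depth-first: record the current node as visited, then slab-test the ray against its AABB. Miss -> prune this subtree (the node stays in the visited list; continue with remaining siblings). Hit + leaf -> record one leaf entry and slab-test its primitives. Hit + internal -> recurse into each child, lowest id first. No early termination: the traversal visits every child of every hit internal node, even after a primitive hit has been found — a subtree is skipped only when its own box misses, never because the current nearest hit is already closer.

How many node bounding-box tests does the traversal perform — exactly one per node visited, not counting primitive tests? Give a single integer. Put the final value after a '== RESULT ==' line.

Walk:
N0 x:[13/2,51/2] y:[6,36] z:[3/2,33/2] -> hit [13/2,33/2], descend [3, 4, 6, 8]
  N3 x:[7,21/2] y:[7,26] z:[15/2,11] -> hit [15/2,21/2], descend [2, 7]
    N2 x:[7,21/2] y:[7,11] z:[15/2,21/2] -> hit [15/2,21/2] leaf, test {P7@t=10, P11(miss)}
    N7 x:[15/2,21/2] y:[15,26] z:[8,11] -> miss, prune
  N4 x:[13/2,13] y:[6,36] z:[3/2,5] -> miss, prune
  N6 x:[47/2,51/2] y:[20,27] z:[3/2,21/2] -> miss, prune
  N8 x:[29/2,19] y:[27,33] z:[9,33/2] -> miss, prune

7 AABB tests over nodes [0, 3, 2, 7, 4, 6, 8]; 1 leaf entered; closest P7.

== RESULT ==
7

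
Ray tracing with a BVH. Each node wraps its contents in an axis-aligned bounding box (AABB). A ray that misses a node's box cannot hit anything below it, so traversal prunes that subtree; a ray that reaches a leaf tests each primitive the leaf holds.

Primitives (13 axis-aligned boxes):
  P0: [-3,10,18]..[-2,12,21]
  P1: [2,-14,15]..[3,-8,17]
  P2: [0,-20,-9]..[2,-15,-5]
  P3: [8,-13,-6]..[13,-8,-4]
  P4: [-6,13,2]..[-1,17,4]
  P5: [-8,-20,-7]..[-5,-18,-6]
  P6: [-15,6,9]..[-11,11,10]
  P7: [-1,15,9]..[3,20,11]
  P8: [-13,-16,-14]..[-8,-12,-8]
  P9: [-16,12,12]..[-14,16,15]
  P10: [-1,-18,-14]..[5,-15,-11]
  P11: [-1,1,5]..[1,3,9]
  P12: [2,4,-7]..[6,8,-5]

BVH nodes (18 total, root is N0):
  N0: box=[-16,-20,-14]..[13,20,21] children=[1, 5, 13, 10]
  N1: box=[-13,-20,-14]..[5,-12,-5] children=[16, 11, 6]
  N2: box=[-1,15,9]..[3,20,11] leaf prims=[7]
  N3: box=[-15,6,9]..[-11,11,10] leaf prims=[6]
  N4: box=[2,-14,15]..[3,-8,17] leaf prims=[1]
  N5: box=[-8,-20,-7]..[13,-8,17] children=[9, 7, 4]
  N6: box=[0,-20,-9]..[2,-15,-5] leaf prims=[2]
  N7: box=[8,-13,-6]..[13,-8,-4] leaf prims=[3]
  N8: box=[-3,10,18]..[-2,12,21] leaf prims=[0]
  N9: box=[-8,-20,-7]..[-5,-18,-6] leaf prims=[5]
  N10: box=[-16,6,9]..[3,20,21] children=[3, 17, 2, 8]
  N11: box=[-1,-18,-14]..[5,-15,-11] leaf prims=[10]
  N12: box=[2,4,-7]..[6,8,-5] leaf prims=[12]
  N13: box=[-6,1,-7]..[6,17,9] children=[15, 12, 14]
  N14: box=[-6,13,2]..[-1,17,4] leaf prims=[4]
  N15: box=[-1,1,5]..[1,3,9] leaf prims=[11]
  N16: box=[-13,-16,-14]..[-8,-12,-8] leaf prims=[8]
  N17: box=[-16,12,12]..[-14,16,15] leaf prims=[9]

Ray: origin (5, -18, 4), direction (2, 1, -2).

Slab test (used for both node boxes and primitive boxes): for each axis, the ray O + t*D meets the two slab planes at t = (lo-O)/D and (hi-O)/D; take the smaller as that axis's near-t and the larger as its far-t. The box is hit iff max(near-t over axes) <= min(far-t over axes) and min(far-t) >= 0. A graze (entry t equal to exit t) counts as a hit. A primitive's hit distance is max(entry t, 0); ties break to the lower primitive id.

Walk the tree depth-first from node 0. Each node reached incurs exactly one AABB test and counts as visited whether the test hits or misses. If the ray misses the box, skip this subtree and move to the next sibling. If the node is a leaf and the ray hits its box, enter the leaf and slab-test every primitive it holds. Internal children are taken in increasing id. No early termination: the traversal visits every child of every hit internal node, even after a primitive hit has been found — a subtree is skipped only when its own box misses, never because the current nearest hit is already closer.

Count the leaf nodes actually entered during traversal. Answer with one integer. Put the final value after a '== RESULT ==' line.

Walk:
N0 x:[-21/2,4] y:[-2,38] z:[-17/2,9] -> hit [-2,4], descend [1, 5, 10, 13]
  N1 x:[-9,0] y:[-2,6] z:[9/2,9] -> miss, prune
  N5 x:[-13/2,4] y:[-2,10] z:[-13/2,11/2] -> hit [-2,4], descend [4, 7, 9]
    N4 x:[-3/2,-1] y:[4,10] z:[-13/2,-11/2] -> miss, prune
    N7 x:[3/2,4] y:[5,10] z:[4,5] -> miss, prune
    N9 x:[-13/2,-5] y:[-2,0] z:[5,11/2] -> miss, prune
  N10 x:[-21/2,-1] y:[24,38] z:[-17/2,-5/2] -> miss, prune
  N13 x:[-11/2,1/2] y:[19,35] z:[-5/2,11/2] -> miss, prune

order=[0, 1, 5, 4, 7, 9, 10, 13]  |boxes|=8  |leaves|=0  hit=miss

== RESULT ==
0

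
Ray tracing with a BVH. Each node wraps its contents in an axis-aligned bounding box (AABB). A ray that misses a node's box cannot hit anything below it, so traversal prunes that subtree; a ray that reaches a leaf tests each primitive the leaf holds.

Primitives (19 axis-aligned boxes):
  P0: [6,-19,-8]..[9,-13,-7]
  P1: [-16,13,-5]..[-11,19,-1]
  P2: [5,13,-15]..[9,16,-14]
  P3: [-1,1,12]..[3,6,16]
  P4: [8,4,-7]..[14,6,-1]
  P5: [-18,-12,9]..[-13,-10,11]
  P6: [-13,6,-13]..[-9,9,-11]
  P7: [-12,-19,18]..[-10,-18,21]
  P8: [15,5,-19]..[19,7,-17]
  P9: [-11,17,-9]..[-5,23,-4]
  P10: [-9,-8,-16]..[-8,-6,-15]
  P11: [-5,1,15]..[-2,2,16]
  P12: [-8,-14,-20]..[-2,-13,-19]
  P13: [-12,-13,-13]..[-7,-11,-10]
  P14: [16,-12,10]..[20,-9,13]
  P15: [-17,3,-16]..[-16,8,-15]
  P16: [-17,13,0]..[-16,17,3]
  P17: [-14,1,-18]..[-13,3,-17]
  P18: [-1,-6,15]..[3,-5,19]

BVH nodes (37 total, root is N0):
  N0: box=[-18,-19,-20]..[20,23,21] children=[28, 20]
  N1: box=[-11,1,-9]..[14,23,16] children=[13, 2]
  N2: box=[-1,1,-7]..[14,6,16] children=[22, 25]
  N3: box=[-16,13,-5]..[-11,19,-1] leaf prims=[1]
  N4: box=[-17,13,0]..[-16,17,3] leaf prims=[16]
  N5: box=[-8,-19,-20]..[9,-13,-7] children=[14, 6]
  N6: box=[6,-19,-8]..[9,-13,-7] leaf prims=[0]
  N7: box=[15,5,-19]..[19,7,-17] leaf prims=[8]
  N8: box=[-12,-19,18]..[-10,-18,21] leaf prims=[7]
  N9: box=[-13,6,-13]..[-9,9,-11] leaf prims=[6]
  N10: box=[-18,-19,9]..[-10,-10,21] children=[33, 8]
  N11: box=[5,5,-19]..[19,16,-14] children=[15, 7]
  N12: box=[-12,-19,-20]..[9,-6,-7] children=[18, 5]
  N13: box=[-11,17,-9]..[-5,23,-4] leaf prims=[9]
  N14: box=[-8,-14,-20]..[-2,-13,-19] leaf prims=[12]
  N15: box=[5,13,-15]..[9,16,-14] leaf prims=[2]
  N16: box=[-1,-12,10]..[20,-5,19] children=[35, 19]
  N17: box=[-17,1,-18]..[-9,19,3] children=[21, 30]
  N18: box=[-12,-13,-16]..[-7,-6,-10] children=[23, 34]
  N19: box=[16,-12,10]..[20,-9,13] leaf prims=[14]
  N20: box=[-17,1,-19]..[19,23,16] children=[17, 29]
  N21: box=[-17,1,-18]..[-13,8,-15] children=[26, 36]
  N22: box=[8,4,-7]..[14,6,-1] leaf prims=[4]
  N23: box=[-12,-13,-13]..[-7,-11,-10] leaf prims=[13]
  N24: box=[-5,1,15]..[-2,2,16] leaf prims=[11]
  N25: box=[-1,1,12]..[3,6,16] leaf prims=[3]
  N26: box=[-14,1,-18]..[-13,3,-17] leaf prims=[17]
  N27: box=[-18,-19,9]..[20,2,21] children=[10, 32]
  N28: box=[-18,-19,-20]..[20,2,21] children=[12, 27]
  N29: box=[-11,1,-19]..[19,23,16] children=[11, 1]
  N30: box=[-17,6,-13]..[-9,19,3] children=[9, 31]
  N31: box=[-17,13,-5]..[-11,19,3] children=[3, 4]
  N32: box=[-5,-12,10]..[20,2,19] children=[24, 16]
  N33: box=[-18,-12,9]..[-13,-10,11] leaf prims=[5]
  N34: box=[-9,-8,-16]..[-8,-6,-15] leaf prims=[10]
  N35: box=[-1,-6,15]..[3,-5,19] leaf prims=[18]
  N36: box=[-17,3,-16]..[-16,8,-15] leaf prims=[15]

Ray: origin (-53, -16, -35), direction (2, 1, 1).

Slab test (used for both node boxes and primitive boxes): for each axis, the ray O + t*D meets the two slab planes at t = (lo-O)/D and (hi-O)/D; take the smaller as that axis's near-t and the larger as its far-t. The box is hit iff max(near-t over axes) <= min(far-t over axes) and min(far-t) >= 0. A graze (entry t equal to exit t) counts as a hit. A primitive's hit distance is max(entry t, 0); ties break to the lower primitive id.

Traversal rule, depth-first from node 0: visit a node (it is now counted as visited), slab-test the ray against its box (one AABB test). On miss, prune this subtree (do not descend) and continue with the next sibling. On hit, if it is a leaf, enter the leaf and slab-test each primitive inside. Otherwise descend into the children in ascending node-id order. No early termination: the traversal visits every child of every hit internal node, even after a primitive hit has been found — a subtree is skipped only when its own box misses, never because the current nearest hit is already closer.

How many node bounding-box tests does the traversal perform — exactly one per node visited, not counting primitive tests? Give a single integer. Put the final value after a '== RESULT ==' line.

Traverse from the root:
N0 x:[35/2,73/2] y:[-3,39] z:[15,56] -> hit [35/2,73/2], descend [20, 28]
  N20 x:[18,36] y:[17,39] z:[16,51] -> hit [18,36], descend [17, 29]
    N17 x:[18,22] y:[17,35] z:[17,38] -> hit [18,22], descend [21, 30]
      N21 x:[18,20] y:[17,24] z:[17,20] -> hit [18,20], descend [26, 36]
        N26 x:[39/2,20] y:[17,19] z:[17,18] -> miss, prune
        N36 x:[18,37/2] y:[19,24] z:[19,20] -> miss, prune
      N30 x:[18,22] y:[22,35] z:[22,38] -> hit [22,22], descend [9, 31]
        N9 x:[20,22] y:[22,25] z:[22,24] -> hit [22,22] leaf, test {P6@t=22}
        N31 x:[18,21] y:[29,35] z:[30,38] -> miss, prune
    N29 x:[21,36] y:[17,39] z:[16,51] -> hit [21,36], descend [1, 11]
      N1 x:[21,67/2] y:[17,39] z:[26,51] -> hit [26,67/2], descend [2, 13]
        N2 x:[26,67/2] y:[17,22] z:[28,51] -> miss, prune
        N13 x:[21,24] y:[33,39] z:[26,31] -> miss, prune
      N11 x:[29,36] y:[21,32] z:[16,21] -> miss, prune
  N28 x:[35/2,73/2] y:[-3,18] z:[15,56] -> hit [35/2,18], descend [12, 27]
    N12 x:[41/2,31] y:[-3,10] z:[15,28] -> miss, prune
    N27 x:[35/2,73/2] y:[-3,18] z:[44,56] -> miss, prune

Summary -> nodes [0, 20, 17, 21, 26, 36, 30, 9, 31, 29, 1, 2, 13, 11, 28, 12, 27]; box-tests=17; leaf-entries=1; first=P6

== RESULT ==
17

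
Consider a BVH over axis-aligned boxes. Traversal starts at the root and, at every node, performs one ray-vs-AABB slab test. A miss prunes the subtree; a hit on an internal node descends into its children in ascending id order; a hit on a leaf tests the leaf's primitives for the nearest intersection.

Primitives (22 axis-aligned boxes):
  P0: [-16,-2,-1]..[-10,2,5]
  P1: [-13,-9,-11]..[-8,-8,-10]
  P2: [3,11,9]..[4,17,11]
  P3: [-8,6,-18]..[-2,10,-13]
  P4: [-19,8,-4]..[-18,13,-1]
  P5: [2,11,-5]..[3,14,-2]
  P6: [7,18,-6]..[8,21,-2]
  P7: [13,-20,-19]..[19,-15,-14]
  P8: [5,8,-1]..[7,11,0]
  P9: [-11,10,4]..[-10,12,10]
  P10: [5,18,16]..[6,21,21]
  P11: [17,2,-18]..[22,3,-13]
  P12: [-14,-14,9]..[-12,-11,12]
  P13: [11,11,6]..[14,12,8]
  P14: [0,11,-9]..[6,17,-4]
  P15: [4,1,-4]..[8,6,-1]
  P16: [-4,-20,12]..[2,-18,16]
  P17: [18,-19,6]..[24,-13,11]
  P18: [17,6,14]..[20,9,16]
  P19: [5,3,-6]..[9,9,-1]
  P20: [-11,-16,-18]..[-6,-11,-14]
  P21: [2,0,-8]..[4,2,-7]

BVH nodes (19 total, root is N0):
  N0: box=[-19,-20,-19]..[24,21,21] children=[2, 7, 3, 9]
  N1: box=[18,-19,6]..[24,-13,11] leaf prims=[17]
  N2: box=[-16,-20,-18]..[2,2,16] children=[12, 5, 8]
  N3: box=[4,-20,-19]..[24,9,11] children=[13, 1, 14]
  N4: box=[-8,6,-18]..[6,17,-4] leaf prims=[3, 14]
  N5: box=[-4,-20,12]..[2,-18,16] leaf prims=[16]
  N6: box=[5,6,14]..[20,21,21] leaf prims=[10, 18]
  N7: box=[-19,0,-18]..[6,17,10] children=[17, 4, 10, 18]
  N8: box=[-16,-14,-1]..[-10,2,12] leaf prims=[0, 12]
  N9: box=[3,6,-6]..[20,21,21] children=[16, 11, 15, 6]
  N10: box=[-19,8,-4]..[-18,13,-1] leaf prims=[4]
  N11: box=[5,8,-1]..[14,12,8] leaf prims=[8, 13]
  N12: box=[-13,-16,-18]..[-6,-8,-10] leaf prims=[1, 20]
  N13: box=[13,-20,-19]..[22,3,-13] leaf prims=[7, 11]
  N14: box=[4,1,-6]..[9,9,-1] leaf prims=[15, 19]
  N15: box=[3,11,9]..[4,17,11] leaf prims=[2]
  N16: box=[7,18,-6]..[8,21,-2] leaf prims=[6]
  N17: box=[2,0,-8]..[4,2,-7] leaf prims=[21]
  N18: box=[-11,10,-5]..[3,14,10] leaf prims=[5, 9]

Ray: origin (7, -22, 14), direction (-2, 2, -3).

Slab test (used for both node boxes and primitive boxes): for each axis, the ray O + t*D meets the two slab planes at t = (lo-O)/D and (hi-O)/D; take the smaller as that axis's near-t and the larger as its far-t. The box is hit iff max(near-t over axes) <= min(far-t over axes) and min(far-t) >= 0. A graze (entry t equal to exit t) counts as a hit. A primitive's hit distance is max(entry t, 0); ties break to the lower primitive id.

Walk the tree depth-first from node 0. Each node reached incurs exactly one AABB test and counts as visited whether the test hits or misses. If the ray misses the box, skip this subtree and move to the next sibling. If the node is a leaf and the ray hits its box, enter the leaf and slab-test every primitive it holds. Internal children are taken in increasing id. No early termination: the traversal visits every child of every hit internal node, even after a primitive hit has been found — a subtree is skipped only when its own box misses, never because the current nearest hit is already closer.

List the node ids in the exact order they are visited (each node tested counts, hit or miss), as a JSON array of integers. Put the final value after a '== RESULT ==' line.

Trace the traversal:
N0 x:[-17/2,13] y:[1,43/2] z:[-7/3,11] -> hit [1,11], descend [2, 3, 7, 9]
  N2 x:[5/2,23/2] y:[1,12] z:[-2/3,32/3] -> hit [5/2,32/3], descend [5, 8, 12]
    N5 x:[5/2,11/2] y:[1,2] z:[-2/3,2/3] -> miss, prune
    N8 x:[17/2,23/2] y:[4,12] z:[2/3,5] -> miss, prune
    N12 x:[13/2,10] y:[3,7] z:[8,32/3] -> miss, prune
  N3 x:[-17/2,3/2] y:[1,31/2] z:[1,11] -> hit [1,3/2], descend [1, 13, 14]
    N1 x:[-17/2,-11/2] y:[3/2,9/2] z:[1,8/3] -> miss, prune
    N13 x:[-15/2,-3] y:[1,25/2] z:[9,11] -> miss, prune
    N14 x:[-1,3/2] y:[23/2,31/2] z:[5,20/3] -> miss, prune
  N7 x:[1/2,13] y:[11,39/2] z:[4/3,32/3] -> miss, prune
  N9 x:[-13/2,2] y:[14,43/2] z:[-7/3,20/3] -> miss, prune

Visited [0, 2, 5, 8, 12, 3, 1, 13, 14, 7, 9]. Tests: 11 box, 0 leaf. Nearest: miss.

== RESULT ==
[0, 2, 5, 8, 12, 3, 1, 13, 14, 7, 9]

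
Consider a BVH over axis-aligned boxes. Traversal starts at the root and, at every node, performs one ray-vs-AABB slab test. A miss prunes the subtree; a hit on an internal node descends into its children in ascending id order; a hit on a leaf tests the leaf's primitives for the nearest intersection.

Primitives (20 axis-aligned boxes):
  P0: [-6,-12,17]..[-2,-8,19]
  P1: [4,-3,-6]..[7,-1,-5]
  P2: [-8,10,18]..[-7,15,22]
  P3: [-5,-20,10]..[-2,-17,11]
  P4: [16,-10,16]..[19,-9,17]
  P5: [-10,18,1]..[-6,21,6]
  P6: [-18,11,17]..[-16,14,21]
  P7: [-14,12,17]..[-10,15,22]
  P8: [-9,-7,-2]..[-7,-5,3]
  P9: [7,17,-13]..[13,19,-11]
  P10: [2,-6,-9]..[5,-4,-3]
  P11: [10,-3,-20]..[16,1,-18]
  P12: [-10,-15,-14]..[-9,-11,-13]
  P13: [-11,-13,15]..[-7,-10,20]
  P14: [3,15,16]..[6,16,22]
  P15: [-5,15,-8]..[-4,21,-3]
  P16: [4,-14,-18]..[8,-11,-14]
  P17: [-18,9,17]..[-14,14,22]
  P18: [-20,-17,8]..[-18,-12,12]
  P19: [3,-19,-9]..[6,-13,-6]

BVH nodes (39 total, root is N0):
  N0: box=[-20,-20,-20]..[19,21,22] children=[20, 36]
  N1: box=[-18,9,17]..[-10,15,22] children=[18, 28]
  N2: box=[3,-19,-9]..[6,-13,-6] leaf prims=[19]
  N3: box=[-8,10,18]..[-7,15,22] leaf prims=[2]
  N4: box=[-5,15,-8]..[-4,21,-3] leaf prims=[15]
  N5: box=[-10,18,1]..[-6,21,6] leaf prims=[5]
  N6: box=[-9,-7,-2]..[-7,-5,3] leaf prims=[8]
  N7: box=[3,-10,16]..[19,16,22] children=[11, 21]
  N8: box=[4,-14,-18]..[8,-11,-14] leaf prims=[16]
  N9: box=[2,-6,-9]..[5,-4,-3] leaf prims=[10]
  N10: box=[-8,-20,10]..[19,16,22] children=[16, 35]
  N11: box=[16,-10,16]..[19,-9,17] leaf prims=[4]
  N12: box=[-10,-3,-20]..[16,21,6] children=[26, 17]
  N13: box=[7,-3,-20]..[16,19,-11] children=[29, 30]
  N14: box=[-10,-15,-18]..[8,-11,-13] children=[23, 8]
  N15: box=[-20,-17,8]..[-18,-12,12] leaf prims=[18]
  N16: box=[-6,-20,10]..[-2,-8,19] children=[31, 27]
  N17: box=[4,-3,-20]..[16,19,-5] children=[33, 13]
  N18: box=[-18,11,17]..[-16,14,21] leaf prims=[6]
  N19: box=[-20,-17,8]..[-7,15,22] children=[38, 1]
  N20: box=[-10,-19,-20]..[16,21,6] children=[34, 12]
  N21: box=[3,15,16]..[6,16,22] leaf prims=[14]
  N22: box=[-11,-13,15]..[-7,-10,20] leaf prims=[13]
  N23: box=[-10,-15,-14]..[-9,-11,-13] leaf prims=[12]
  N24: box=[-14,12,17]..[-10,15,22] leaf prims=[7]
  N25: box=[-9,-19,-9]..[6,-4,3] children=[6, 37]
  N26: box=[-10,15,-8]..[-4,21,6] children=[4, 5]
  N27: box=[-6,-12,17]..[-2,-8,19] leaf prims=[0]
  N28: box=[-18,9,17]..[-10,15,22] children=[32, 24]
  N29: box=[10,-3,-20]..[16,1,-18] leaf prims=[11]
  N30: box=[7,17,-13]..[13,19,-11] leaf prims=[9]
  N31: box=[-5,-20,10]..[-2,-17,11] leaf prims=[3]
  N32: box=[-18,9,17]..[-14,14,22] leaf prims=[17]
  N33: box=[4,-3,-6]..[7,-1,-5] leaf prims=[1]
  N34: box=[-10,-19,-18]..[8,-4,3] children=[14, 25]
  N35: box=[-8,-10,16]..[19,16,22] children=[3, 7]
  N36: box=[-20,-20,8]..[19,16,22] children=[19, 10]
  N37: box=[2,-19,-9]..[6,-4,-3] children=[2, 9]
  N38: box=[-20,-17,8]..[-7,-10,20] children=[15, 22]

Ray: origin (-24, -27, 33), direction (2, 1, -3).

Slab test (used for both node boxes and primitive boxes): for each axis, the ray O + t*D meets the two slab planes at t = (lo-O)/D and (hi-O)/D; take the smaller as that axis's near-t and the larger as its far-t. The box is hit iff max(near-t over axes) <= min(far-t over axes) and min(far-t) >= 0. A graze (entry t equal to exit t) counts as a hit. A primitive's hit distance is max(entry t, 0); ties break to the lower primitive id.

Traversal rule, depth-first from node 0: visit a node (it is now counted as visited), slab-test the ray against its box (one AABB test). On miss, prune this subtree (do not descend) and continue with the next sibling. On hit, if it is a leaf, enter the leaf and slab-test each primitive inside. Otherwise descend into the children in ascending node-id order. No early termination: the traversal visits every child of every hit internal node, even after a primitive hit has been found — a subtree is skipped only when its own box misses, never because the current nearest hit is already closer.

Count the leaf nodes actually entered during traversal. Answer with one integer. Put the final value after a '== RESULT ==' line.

Traverse from the root:
N0 x:[2,43/2] y:[7,48] z:[11/3,53/3] -> hit [7,53/3], descend [20, 36]
  N20 x:[7,20] y:[8,48] z:[9,53/3] -> hit [9,53/3], descend [12, 34]
    N12 x:[7,20] y:[24,48] z:[9,53/3] -> miss, prune
    N34 x:[7,16] y:[8,23] z:[10,17] -> hit [10,16], descend [14, 25]
      N14 x:[7,16] y:[12,16] z:[46/3,17] -> hit [46/3,16], descend [8, 23]
        N8 x:[14,16] y:[13,16] z:[47/3,17] -> hit [47/3,16] leaf, test {P16@t=47/3}
        N23 x:[7,15/2] y:[12,16] z:[46/3,47/3] -> miss, prune
      N25 x:[15/2,15] y:[8,23] z:[10,14] -> hit [10,14], descend [6, 37]
        N6 x:[15/2,17/2] y:[20,22] z:[10,35/3] -> miss, prune
        N37 x:[13,15] y:[8,23] z:[12,14] -> hit [13,14], descend [2, 9]
          N2 x:[27/2,15] y:[8,14] z:[13,14] -> hit [27/2,14] leaf, test {P19@t=27/2}
          N9 x:[13,29/2] y:[21,23] z:[12,14] -> miss, prune
  N36 x:[2,43/2] y:[7,43] z:[11/3,25/3] -> hit [7,25/3], descend [10, 19]
    N10 x:[8,43/2] y:[7,43] z:[11/3,23/3] -> miss, prune
    N19 x:[2,17/2] y:[10,42] z:[11/3,25/3] -> miss, prune

Summary -> nodes [0, 20, 12, 34, 14, 8, 23, 25, 6, 37, 2, 9, 36, 10, 19]; box-tests=15; leaf-entries=2; first=P19

== RESULT ==
2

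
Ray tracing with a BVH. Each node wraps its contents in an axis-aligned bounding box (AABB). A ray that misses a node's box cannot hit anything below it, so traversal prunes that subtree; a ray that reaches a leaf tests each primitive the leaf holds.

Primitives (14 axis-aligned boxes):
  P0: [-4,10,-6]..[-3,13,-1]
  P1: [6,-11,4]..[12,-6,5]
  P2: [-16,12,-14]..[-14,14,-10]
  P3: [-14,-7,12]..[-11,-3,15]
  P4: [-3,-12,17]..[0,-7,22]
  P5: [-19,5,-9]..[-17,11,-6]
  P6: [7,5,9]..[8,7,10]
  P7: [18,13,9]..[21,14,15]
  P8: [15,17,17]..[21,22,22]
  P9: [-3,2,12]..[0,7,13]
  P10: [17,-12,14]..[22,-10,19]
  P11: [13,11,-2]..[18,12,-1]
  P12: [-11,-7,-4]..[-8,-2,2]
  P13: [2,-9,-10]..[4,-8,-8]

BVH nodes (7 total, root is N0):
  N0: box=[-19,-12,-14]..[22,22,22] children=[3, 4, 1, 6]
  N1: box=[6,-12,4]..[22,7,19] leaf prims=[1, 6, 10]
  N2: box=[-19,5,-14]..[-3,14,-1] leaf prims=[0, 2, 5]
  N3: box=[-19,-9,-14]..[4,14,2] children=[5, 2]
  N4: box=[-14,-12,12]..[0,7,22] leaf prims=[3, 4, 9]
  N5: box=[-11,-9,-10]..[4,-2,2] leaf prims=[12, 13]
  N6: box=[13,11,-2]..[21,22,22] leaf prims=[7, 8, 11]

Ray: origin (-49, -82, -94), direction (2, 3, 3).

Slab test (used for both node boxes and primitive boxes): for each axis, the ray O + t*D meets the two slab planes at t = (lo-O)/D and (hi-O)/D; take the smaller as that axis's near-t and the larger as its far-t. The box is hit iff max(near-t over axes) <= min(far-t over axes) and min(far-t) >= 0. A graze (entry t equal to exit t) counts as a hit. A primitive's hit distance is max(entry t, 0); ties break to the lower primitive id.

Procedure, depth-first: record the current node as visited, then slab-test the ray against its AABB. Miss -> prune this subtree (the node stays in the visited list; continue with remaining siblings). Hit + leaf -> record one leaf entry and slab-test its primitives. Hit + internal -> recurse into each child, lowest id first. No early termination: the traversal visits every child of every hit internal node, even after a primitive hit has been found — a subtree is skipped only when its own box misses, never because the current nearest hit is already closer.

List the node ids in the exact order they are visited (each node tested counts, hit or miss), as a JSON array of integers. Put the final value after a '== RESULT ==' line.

Trace the traversal:
N0 x:[15,71/2] y:[70/3,104/3] z:[80/3,116/3] -> hit [80/3,104/3], descend [1, 3, 4, 6]
  N1 x:[55/2,71/2] y:[70/3,89/3] z:[98/3,113/3] -> miss, prune
  N3 x:[15,53/2] y:[73/3,32] z:[80/3,32] -> miss, prune
  N4 x:[35/2,49/2] y:[70/3,89/3] z:[106/3,116/3] -> miss, prune
  N6 x:[31,35] y:[31,104/3] z:[92/3,116/3] -> hit [31,104/3] leaf, test {P7(miss), P8(miss), P11@t=31}

5 AABB tests over nodes [0, 1, 3, 4, 6]; 1 leaf entered; closest P11.

== RESULT ==
[0, 1, 3, 4, 6]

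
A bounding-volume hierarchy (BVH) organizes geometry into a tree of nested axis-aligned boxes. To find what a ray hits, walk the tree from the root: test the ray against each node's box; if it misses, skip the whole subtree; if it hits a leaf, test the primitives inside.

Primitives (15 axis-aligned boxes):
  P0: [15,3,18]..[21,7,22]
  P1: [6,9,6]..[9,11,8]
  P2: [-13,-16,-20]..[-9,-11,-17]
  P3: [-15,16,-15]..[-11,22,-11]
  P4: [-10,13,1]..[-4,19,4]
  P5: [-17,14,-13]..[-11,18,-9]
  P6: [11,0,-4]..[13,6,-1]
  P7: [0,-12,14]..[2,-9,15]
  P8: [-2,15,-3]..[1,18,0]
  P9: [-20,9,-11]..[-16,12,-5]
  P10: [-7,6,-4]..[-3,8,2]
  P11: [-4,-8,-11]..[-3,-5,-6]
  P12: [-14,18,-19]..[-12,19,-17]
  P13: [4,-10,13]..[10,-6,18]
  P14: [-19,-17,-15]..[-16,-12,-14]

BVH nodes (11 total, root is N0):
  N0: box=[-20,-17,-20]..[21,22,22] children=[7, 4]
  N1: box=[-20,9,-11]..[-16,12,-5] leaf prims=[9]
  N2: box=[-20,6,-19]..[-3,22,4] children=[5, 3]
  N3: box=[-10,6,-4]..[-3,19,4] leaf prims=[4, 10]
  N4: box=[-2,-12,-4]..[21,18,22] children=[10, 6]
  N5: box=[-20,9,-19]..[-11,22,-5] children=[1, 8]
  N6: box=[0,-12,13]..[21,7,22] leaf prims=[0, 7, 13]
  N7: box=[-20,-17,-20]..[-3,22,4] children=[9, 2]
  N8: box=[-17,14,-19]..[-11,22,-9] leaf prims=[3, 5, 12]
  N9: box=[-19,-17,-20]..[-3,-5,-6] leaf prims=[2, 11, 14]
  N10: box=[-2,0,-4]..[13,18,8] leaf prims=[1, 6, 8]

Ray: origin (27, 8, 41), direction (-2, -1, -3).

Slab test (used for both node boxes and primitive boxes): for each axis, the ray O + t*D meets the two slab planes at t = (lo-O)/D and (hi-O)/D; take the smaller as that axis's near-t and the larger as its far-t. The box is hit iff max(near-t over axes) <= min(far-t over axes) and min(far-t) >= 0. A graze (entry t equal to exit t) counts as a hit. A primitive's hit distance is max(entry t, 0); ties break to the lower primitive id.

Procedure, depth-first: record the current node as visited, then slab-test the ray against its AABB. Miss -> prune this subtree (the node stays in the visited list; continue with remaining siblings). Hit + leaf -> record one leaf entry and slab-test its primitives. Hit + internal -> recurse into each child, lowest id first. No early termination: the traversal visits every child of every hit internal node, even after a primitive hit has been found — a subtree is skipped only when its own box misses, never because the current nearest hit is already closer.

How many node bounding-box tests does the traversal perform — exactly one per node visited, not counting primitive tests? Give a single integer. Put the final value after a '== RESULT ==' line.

Walk:
N0 x:[3,47/2] y:[-14,25] z:[19/3,61/3] -> hit [19/3,61/3], descend [4, 7]
  N4 x:[3,29/2] y:[-10,20] z:[19/3,15] -> hit [19/3,29/2], descend [6, 10]
    N6 x:[3,27/2] y:[1,20] z:[19/3,28/3] -> hit [19/3,28/3] leaf, test {P0(miss), P7(miss), P13(miss)}
    N10 x:[7,29/2] y:[-10,8] z:[11,15] -> miss, prune
  N7 x:[15,47/2] y:[-14,25] z:[37/3,61/3] -> hit [15,61/3], descend [2, 9]
    N2 x:[15,47/2] y:[-14,2] z:[37/3,20] -> miss, prune
    N9 x:[15,23] y:[13,25] z:[47/3,61/3] -> hit [47/3,61/3] leaf, test {P2@t=58/3, P11(miss), P14(miss)}

Summary -> nodes [0, 4, 6, 10, 7, 2, 9]; box-tests=7; leaf-entries=2; first=P2

== RESULT ==
7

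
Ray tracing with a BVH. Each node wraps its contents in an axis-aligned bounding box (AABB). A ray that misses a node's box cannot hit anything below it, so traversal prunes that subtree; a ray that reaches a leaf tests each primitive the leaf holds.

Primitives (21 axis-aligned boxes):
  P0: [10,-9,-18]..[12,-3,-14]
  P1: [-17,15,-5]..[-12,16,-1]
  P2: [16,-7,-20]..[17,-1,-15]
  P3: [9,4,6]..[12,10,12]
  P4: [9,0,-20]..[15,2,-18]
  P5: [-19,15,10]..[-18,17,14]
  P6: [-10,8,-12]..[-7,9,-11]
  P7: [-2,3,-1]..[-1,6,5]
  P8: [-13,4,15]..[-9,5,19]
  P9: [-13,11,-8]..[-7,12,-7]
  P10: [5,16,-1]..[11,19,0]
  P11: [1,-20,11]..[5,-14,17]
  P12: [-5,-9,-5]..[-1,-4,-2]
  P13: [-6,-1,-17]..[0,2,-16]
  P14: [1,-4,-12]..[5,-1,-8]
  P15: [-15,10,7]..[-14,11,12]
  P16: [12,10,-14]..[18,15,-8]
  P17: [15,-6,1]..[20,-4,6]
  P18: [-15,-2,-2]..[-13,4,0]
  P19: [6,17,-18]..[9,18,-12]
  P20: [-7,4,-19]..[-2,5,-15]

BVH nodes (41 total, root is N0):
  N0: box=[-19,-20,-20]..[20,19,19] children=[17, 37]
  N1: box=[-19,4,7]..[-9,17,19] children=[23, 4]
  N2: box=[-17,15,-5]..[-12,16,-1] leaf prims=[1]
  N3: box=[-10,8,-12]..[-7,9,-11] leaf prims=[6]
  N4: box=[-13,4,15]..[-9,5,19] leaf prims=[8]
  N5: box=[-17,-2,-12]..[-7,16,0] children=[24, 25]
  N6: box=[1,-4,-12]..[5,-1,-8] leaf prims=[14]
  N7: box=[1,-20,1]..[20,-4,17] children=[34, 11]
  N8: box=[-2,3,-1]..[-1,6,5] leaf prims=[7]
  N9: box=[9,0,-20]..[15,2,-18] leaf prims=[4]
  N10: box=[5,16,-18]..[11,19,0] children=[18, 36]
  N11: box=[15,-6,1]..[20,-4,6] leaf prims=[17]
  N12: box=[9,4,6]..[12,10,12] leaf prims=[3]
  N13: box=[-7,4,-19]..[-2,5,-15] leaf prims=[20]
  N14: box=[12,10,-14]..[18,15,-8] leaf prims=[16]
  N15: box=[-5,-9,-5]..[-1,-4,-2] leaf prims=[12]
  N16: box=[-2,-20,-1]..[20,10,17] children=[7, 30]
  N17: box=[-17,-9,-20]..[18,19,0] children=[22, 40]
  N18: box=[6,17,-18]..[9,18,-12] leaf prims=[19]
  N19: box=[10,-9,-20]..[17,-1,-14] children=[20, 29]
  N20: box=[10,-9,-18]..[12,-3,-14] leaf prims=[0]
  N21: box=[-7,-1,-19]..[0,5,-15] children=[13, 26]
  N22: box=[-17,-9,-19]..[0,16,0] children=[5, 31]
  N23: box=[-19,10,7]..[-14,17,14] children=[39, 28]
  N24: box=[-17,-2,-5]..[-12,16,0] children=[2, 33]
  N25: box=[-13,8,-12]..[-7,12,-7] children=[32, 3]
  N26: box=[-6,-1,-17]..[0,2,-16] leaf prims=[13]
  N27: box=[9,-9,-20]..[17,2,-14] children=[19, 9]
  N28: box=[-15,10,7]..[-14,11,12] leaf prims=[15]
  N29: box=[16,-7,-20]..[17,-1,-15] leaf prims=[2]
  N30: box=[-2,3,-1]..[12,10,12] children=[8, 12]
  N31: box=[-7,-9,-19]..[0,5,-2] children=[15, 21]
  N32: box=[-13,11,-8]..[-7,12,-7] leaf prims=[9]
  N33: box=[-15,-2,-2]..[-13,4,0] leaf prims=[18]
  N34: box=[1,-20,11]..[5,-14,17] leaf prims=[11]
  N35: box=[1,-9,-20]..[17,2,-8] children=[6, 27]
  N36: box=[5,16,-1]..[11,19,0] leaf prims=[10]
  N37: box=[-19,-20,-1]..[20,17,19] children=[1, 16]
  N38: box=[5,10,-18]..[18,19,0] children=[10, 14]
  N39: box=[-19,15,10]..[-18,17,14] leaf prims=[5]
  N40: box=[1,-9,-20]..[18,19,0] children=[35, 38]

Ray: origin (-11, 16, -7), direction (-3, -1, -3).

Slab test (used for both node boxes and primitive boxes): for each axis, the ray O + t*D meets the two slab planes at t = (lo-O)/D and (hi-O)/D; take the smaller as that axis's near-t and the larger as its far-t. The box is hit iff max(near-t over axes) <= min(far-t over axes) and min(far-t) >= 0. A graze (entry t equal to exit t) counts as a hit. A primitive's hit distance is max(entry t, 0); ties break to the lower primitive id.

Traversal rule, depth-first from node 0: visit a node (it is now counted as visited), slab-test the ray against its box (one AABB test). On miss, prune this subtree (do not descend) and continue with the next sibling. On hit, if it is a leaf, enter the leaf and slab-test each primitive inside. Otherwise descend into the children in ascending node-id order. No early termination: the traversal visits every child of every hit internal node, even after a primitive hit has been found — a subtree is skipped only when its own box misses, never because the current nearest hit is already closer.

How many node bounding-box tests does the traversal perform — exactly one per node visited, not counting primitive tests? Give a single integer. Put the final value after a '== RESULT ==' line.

Trace the traversal:
N0 x:[-31/3,8/3] y:[-3,36] z:[-26/3,13/3] -> hit [-3,8/3], descend [17, 37]
  N17 x:[-29/3,2] y:[-3,25] z:[-7/3,13/3] -> hit [-7/3,2], descend [22, 40]
    N22 x:[-11/3,2] y:[0,25] z:[-7/3,4] -> hit [0,2], descend [5, 31]
      N5 x:[-4/3,2] y:[0,18] z:[-7/3,5/3] -> hit [0,5/3], descend [24, 25]
        N24 x:[1/3,2] y:[0,18] z:[-7/3,-2/3] -> miss, prune
        N25 x:[-4/3,2/3] y:[4,8] z:[0,5/3] -> miss, prune
      N31 x:[-11/3,-4/3] y:[11,25] z:[-5/3,4] -> miss, prune
    N40 x:[-29/3,-4] y:[-3,25] z:[-7/3,13/3] -> miss, prune
  N37 x:[-31/3,8/3] y:[-1,36] z:[-26/3,-2] -> miss, prune

order=[0, 17, 22, 5, 24, 25, 31, 40, 37]  |boxes|=9  |leaves|=0  hit=miss

== RESULT ==
9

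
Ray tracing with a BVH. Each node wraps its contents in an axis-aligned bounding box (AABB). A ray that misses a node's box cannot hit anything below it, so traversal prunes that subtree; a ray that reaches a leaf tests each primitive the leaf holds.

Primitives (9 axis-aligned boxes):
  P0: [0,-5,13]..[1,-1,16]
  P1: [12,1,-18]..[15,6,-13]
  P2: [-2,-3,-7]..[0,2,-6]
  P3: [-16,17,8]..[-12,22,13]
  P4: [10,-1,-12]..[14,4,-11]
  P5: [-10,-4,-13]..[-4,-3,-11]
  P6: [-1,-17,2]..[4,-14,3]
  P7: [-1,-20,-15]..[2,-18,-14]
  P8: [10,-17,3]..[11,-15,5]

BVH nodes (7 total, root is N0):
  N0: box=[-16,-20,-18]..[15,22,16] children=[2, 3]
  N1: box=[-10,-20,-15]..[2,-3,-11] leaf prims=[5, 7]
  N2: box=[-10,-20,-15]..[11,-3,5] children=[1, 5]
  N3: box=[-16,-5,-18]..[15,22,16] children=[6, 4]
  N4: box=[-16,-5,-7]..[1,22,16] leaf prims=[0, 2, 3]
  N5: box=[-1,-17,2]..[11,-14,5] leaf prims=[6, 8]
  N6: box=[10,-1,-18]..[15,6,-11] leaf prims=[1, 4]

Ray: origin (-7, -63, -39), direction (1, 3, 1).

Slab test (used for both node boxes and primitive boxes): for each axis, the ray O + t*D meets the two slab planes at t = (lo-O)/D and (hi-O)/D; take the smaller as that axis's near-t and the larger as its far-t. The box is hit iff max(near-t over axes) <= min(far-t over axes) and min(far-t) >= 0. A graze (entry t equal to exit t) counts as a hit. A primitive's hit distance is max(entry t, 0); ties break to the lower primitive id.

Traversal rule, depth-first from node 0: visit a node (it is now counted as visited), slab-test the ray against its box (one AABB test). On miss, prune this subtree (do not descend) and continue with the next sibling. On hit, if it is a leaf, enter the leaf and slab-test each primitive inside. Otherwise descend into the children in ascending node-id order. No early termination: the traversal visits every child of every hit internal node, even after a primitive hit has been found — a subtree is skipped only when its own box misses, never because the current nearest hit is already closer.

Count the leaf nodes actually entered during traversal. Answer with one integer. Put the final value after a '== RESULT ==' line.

Trace the traversal:
N0 x:[-9,22] y:[43/3,85/3] z:[21,55] -> hit [21,22], descend [2, 3]
  N2 x:[-3,18] y:[43/3,20] z:[24,44] -> miss, prune
  N3 x:[-9,22] y:[58/3,85/3] z:[21,55] -> hit [21,22], descend [4, 6]
    N4 x:[-9,8] y:[58/3,85/3] z:[32,55] -> miss, prune
    N6 x:[17,22] y:[62/3,23] z:[21,28] -> hit [21,22] leaf, test {P1@t=64/3, P4(miss)}

order=[0, 2, 3, 4, 6]  |boxes|=5  |leaves|=1  hit=P1

== RESULT ==
1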